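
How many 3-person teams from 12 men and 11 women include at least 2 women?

Sum over valid woman counts:
C(11,2)C(12,1) = 660
C(11,3)C(12,0) = 165
Total: 660 + 165.

Final answer: 825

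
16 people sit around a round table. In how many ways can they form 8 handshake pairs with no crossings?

The structures are counted by the Catalan number C_n. Here n = 16/2 = 8.
C_n = C(2n,n)/(n+1), so C_{8} = C(16,8)/9 = 12870/9.

Final answer: C_{8} = 1430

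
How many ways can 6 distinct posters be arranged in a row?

The number of ways to arrange 6 distinct objects is 6!.

Final answer: 6! = 720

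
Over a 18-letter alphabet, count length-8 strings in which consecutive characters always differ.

First character: 18 choices. Each subsequent: 17 choices (must differ from the previous one).
Total: 18 x 17^7.

Final answer: 18 x 17^{7} = 7386096114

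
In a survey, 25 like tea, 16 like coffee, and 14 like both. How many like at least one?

|A union B| = |A| + |B| - |A intersect B| = 25 + 16 - 14.

Final answer: 27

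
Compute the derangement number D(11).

D(n) = (n-1)(D(n-1) + D(n-2)), D(0)=1, D(1)=0.
D(2) = 1 x (0 + 1) = 1
D(3) = 2 x (1 + 0) = 2
D(4) = 3 x (2 + 1) = 9
D(5) = 4 x (9 + 2) = 44
D(6) = 5 x (44 + 9) = 265
D(7) = 6 x (265 + 44) = 1854
D(8) = 7 x (1854 + 265) = 14833
D(9) = 8 x (14833 + 1854) = 133496
D(10) = 9 x (133496 + 14833) = 1334961
D(11) = 10 x (D(10) + D(9)) = 10 x (1334961 + 133496)

Final answer: D(11) = 14684570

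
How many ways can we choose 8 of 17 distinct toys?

C(17,8) = 17!/(8! x (17-8)!).

Final answer: C(17,8) = 24310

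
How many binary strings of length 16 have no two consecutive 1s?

A valid string ends in 0 (append to any length-(n-1) valid string) or in 01 (append to any length-(n-2) valid string), so a(n) = a(n-1) + a(n-2) with a(1)=2, a(2)=3.
Iterating the recurrence: a(1)=2, a(2)=3, a(3)=5, a(4)=8, a(5)=13, a(6)=21, a(7)=34, a(8)=55, a(9)=89, a(10)=144, a(11)=233, a(12)=377, a(13)=610, a(14)=987, a(15)=1597, a(16)=2584.

Final answer: 2584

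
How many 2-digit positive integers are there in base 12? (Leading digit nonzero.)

Leading digit: 11 options (nonzero). Other 1 digit(s): 12 options each.
Total: 11 x 12^1.

Final answer: 132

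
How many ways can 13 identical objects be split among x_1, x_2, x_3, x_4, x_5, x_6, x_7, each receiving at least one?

Substitute x'_i = x_i - 1 (so x'_i >= 0). Then sum x'_i = 13 - 7 = 6.
Stars and bars: C(6+7-1, 7-1) = C(12,6).

Final answer: C(12,6) = 924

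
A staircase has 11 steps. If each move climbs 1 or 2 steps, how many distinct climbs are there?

Let f(n) be the number of climbs. Removing the last move (1 or 2 steps) gives f(n) = f(n-1) + f(n-2); base cases f(1)=1, f(2)=2.
Building up term by term: f(1)=1, f(2)=2, f(3)=3, f(4)=5, f(5)=8, f(6)=13, f(7)=21, f(8)=34, f(9)=55, f(10)=89, f(11)=144.

Final answer: 144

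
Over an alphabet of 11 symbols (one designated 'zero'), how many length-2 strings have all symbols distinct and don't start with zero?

First digit: 10 (nonzero). Second: 10 (not first). Third: 9, etc.
Total: 10 x 10.

Final answer: 100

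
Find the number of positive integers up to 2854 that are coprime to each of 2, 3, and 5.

|div by 2|=1427, |div by 3|=951, |div by 5|=570.
|div by 2&3|=475, |div by 2&5|=285, |div by 3&5|=190, |div by all|=95.
By inclusion-exclusion, divisible by at least one: 1427+951+570-475-285-190+95 = 2093.
Not divisible by any: 2854 - 2093.

Final answer: 761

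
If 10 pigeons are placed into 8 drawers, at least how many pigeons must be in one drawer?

By the pigeonhole principle: ceiling(10/8).

Final answer: 2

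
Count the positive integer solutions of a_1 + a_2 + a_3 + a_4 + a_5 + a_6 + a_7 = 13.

Substitute a'_i = a_i - 1 (so a'_i >= 0). Then sum a'_i = 13 - 7 = 6.
Stars and bars: C(6+7-1, 7-1) = C(12,6).

Final answer: C(12,6) = 924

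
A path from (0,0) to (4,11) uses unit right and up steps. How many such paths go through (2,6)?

Paths (0,0)->(2,6): C(8,6) = 28.
Paths (2,6)->(4,11): C(7,5) = 21.
By multiplication principle: 28 x 21.

Final answer: 588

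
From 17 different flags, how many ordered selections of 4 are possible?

P(17,4) = 17!/(17-4)! = 17!/13!.

Final answer: P(17,4) = 57120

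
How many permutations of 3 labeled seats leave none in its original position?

D(n) = (n-1)(D(n-1) + D(n-2)), D(0)=1, D(1)=0.
D(2) = 1 x (0 + 1) = 1
D(3) = 2 x (D(2) + D(1)) = 2 x (1 + 0)

Final answer: D(3) = 2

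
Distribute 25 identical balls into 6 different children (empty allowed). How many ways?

Stars and bars: C(n+k-1, k-1) = C(30,5).

Final answer: C(30,5) = 142506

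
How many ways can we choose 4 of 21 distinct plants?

C(21,4) = 21!/(4! x (21-4)!).

Final answer: C(21,4) = 5985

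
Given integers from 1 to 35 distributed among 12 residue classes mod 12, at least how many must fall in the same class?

By pigeonhole with 35 objects and 12 categories: ceiling(35/12).

Final answer: 3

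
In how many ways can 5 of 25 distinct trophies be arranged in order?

P(25,5) = 25!/(25-5)! = 25!/20!.

Final answer: P(25,5) = 6375600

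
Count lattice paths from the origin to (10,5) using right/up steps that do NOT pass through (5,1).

Total paths to (10,5): C(15,5) = 3003.
Paths through (5,1): C(6,1) x C(9,4) = 756.
Avoiding (5,1): 3003 - 756.

Final answer: 2247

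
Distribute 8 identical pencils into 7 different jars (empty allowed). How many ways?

Stars and bars: C(n+k-1, k-1) = C(14,6).

Final answer: C(14,6) = 3003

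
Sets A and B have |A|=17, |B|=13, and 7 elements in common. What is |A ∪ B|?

|A union B| = |A| + |B| - |A intersect B| = 17 + 13 - 7.

Final answer: 23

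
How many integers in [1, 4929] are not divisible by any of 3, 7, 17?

|div by 3|=1643, |div by 7|=704, |div by 17|=289.
|div by 3&7|=234, |div by 3&17|=96, |div by 7&17|=41, |div by all|=13.
By inclusion-exclusion, divisible by at least one: 1643+704+289-234-96-41+13 = 2278.
Not divisible by any: 4929 - 2278.

Final answer: 2651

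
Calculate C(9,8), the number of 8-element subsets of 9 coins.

C(9,8) = 9!/(8! x (9-8)!).

Final answer: C(9,8) = 9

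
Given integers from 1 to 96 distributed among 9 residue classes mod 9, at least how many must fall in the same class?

By pigeonhole with 96 objects and 9 categories: ceiling(96/9).

Final answer: 11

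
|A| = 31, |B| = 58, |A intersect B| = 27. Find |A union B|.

|A union B| = |A| + |B| - |A intersect B| = 31 + 58 - 27.

Final answer: 62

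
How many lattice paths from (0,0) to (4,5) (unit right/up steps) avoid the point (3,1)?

Total paths to (4,5): C(9,5) = 126.
Paths through (3,1): C(4,1) x C(5,4) = 20.
Avoiding (3,1): 126 - 20.

Final answer: 106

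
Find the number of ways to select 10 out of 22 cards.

C(22,10) = 22!/(10! x 12!).

Final answer: \binom{22}{10} = 646646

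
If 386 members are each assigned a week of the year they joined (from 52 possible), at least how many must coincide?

There are 52 possible values for week of the year they joined. With 386 members and 52 categories, by pigeonhole: ceiling(386/52).

Final answer: 8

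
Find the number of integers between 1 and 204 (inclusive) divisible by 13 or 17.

Multiples of 13: 15. Multiples of 17: 12. Of both (lcm=221): 0.
By inclusion-exclusion: 15 + 12 - 0.

Final answer: 27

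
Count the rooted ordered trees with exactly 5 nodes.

This is counted by the nth Catalan number C_n. Here n = 5 - 1 = 4.
C_n = C(2n,n)/(n+1), so C_{4} = C(8,4)/5 = 70/5.

Final answer: C_{4} = 14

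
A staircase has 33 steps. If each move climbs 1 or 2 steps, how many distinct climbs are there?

Let f(n) count the ways. The last step is size 1 or 2, so f(n) = f(n-1) + f(n-2) with f(1)=1, f(2)=2.
Iterating the recurrence: f(1)=1, f(2)=2, f(3)=3, f(4)=5, f(5)=8, f(6)=13, f(7)=21, f(8)=34, f(9)=55, f(10)=89, f(11)=144, f(12)=233, f(13)=377, f(14)=610, f(15)=987, f(16)=1597, f(17)=2584, f(18)=4181, f(19)=6765, f(20)=10946, f(21)=17711, f(22)=28657, f(23)=46368, f(24)=75025, f(25)=121393, f(26)=196418, f(27)=317811, f(28)=514229, f(29)=832040, f(30)=1346269, f(31)=2178309, f(32)=3524578, f(33)=5702887.

Final answer: 5702887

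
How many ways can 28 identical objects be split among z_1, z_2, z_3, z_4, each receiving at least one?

Substitute z'_i = z_i - 1 (so z'_i >= 0). Then sum z'_i = 28 - 4 = 24.
Stars and bars: C(24+4-1, 4-1) = C(27,3).

Final answer: C(27,3) = 2925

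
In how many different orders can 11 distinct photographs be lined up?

The number of ways to arrange 11 distinct objects is 11!.

Final answer: 11! = 39916800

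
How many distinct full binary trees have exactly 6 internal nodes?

This is a standard Catalan-number count: the answer is C_n. Here n = 6.
Using C_0 = 1 and C_(k+1) = C_k x 2(2k+1)/(k+2), build up term by term: C_1=1, C_2=2, C_3=5, C_4=14, C_5=42, C_6=132.

Final answer: C_{6} = 132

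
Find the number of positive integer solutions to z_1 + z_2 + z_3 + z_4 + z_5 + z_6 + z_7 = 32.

Substitute z'_i = z_i - 1 (so z'_i >= 0). Then sum z'_i = 32 - 7 = 25.
Stars and bars: C(25+7-1, 7-1) = C(31,6).

Final answer: C(31,6) = 736281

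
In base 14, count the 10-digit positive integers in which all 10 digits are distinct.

First digit: 13 (nonzero). Second: 13 (not first). Third: 12, etc.
Total: 13 x 13 x 12 x 11 x 10 x 9 x 8 x 7 x 6 x 5.

Final answer: 3372969600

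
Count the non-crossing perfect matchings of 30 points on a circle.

The structures are counted by the Catalan number C_n. Here n = 30/2 = 15.
C_n = (2n)!/(n!(n+1)!), so C_{15} = 30!/(15! x 16!) = C(30,15)/16 = 155117520/16.

Final answer: C_{15} = 9694845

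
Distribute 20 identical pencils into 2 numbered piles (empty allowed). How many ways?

Stars and bars: C(n+k-1, k-1) = C(21,1).

Final answer: C(21,1) = 21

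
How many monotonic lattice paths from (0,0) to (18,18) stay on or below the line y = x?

Total monotonic paths to (18,18): C(36,18) = 9075135300.
By the reflection principle, paths that go above the diagonal number C(36,19) = 8597496600.
Valid Dyck paths: 9075135300 - 8597496600.
(Equivalently, C_{18} = C(36,18)/19 = 9075135300/19.)

Final answer: C_{18} = 477638700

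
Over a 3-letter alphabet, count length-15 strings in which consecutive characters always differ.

Let g(n) count such strings. g(1) = 3, and each valid string of length n-1 extends in 2 ways (any symbol but the last), so g(n) = 2 g(n-1).
Total: g(15) = 3 x 2^14.

Final answer: 3 x 2^{14} = 49152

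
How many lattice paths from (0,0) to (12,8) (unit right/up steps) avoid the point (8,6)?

Total paths to (12,8): C(20,8) = 125970.
Paths through (8,6): C(14,6) x C(6,2) = 45045.
Avoiding (8,6): 125970 - 45045.

Final answer: 80925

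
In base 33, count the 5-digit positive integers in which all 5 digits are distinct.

The leading digit has 32 choices (anything but zero); the next has 32 (anything but the first), then 31, and so on, one fewer each time.
Total: 32 x 32 x 31 x 30 x 29.

Final answer: 27617280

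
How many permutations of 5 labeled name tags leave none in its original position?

Derangements satisfy D(n) = (n-1)(D(n-1) + D(n-2)), starting from D(0)=1, D(1)=0.
D(2) = 1 x (0 + 1) = 1
D(3) = 2 x (1 + 0) = 2
D(4) = 3 x (2 + 1) = 9
D(5) = 4 x (D(4) + D(3)) = 4 x (9 + 2)

Final answer: D(5) = 44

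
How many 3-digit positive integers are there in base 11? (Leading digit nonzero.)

Leading digit: 10 options (nonzero). Other 2 digit(s): 11 options each.
Total: 10 x 11^2.

Final answer: 1210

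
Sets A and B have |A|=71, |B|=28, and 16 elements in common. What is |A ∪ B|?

|A union B| = |A| + |B| - |A intersect B| = 71 + 28 - 16.

Final answer: 83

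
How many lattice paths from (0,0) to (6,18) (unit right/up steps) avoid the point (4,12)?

Total paths to (6,18): C(24,18) = 134596.
Paths through (4,12): C(16,12) x C(8,6) = 50960.
Avoiding (4,12): 134596 - 50960.

Final answer: 83636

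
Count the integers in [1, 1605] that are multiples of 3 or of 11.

Multiples of 3: 535. Multiples of 11: 145. Of both (lcm=33): 48.
By inclusion-exclusion: 535 + 145 - 48.

Final answer: 632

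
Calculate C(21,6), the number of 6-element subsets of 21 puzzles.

C(21,6) = 21!/(6! x (21-6)!).

Final answer: C(21,6) = 54264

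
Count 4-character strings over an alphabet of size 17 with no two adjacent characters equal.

First character: 17 choices. Each subsequent: 16 choices (must differ from the previous one).
Total: 17 x 16^3.

Final answer: 17 x 16^{3} = 69632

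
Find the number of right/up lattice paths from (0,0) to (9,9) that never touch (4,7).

Total paths to (9,9): C(18,9) = 48620.
Paths through (4,7): C(11,7) x C(7,2) = 6930.
Avoiding (4,7): 48620 - 6930.

Final answer: 41690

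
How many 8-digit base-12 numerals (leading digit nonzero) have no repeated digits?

The leading digit has 11 choices (anything but zero); the next has 11 (anything but the first), then 10, and so on, one fewer each time.
Total: 11 x 11 x 10 x 9 x 8 x 7 x 6 x 5.

Final answer: 18295200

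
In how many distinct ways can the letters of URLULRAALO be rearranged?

Letters (A:2, L:3, O:1, R:2, U:2). Total letters: 10.
Permutations = 10!/(3! x 2! x 2! x 2!).

Final answer: 75600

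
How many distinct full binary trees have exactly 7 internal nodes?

This is a standard Catalan-number count: the answer is C_n. Here n = 7.
C_n = C(2n,n) - C(2n,n+1), so C_{7} = C(14,7) - C(14,8) = 3432 - 3003.

Final answer: C_{7} = 429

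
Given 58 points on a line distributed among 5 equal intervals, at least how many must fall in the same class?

By pigeonhole with 58 objects and 5 categories: ceiling(58/5).

Final answer: 12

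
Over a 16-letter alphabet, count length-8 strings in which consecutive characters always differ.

Let g(n) count such strings. g(1) = 16, and each valid string of length n-1 extends in 15 ways (any symbol but the last), so g(n) = 15 g(n-1).
Total: g(8) = 16 x 15^7.

Final answer: 16 x 15^{7} = 2733750000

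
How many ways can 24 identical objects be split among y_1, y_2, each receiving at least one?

Substitute y'_i = y_i - 1 (so y'_i >= 0). Then sum y'_i = 24 - 2 = 22.
Stars and bars: C(22+2-1, 2-1) = C(23,1).

Final answer: C(23,1) = 23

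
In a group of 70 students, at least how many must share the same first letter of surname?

There are 26 possible values for first letter of surname. With 70 students and 26 categories, by pigeonhole: ceiling(70/26).

Final answer: 3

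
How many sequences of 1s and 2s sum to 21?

Condition on the final move: it is a 1-step (f(n-1) ways to get there) or a 2-step (f(n-2) ways), so f(n) = f(n-1) + f(n-2), with f(1)=1, f(2)=2.
Iterating the recurrence: f(1)=1, f(2)=2, f(3)=3, f(4)=5, f(5)=8, f(6)=13, f(7)=21, f(8)=34, f(9)=55, f(10)=89, f(11)=144, f(12)=233, f(13)=377, f(14)=610, f(15)=987, f(16)=1597, f(17)=2584, f(18)=4181, f(19)=6765, f(20)=10946, f(21)=17711.

Final answer: 17711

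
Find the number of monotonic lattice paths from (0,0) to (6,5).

Each path has 6 right steps and 5 up steps in some order (11 steps total).
Choose which 5 of the 11 steps are up: C(11,5).

Final answer: C(11,5) = 462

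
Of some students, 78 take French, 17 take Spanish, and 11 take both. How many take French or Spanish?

|A union B| = |A| + |B| - |A intersect B| = 78 + 17 - 11.

Final answer: 84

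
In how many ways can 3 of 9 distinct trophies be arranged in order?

P(9,3) = 9!/(9-3)! = 9!/6!.

Final answer: P(9,3) = 504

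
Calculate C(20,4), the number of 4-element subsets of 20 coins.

C(20,4) = 20!/(4! x 16!).

Final answer: \binom{20}{4} = 4845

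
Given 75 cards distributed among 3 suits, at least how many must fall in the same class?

By pigeonhole with 75 objects and 3 categories: ceiling(75/3).

Final answer: 25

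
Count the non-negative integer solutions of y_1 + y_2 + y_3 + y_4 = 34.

Stars and bars with 34 stars and 3 bars:
C(34+4-1, 4-1) = C(37,3).

Final answer: C(37,3) = 7770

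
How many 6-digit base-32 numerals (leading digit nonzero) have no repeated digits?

The leading digit has 31 choices (anything but zero); the next has 31 (anything but the first), then 30, and so on, one fewer each time.
Total: 31 x 31 x 30 x 29 x 28 x 27.

Final answer: 632068920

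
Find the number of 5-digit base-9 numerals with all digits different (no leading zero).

The leading digit has 8 choices (anything but zero); the next has 8 (anything but the first), then 7, and so on, one fewer each time.
Total: 8 x 8 x 7 x 6 x 5.

Final answer: 13440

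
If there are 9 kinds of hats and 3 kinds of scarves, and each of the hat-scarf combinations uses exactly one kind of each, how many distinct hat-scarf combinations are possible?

By the multiplication principle: 9 x 3.

Final answer: 27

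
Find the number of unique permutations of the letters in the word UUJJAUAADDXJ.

Letters (A:3, D:2, J:3, U:3, X:1). Total letters: 12.
Permutations = 12!/(3! x 3! x 3! x 2!).

Final answer: 1108800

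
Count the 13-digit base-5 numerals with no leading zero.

These are the integers in [5^12, 5^13), so the count is 5^13 - 5^12 = 4 x 5^12.

Final answer: 976562500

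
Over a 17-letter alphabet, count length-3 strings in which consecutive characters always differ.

First character: 17 choices. Each subsequent: 16 choices (must differ from the previous one).
Total: 17 x 16^2.

Final answer: 17 x 16^{2} = 4352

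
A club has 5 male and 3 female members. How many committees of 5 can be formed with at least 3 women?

Sum over valid woman counts:
C(3,3)C(5,2).

Final answer: 10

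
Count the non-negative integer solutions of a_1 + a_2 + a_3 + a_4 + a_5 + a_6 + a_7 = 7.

Stars and bars with 7 stars and 6 bars:
C(7+7-1, 7-1) = C(13,6).

Final answer: C(13,6) = 1716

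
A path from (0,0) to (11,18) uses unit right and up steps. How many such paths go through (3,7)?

Paths (0,0)->(3,7): C(10,7) = 120.
Paths (3,7)->(11,18): C(19,11) = 75582.
By multiplication principle: 120 x 75582.

Final answer: 9069840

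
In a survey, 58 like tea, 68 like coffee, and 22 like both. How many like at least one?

|A union B| = |A| + |B| - |A intersect B| = 58 + 68 - 22.

Final answer: 104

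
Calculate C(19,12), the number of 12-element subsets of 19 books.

C(19,12) = 19!/(12! x 7!).

Final answer: \binom{19}{12} = 50388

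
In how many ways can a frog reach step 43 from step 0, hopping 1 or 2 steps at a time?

Condition on the final move: it is a 1-step (f(n-1) ways to get there) or a 2-step (f(n-2) ways), so f(n) = f(n-1) + f(n-2), with f(1)=1, f(2)=2.
Building up term by term: f(1)=1, f(2)=2, f(3)=3, f(4)=5, f(5)=8, f(6)=13, f(7)=21, f(8)=34, f(9)=55, f(10)=89, f(11)=144, f(12)=233, f(13)=377, f(14)=610, f(15)=987, f(16)=1597, f(17)=2584, f(18)=4181, f(19)=6765, f(20)=10946, f(21)=17711, f(22)=28657, f(23)=46368, f(24)=75025, f(25)=121393, f(26)=196418, f(27)=317811, f(28)=514229, f(29)=832040, f(30)=1346269, f(31)=2178309, f(32)=3524578, f(33)=5702887, f(34)=9227465, f(35)=14930352, f(36)=24157817, f(37)=39088169, f(38)=63245986, f(39)=102334155, f(40)=165580141, f(41)=267914296, f(42)=433494437, f(43)=701408733.

Final answer: 701408733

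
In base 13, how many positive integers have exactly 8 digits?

In base 13, the leading digit has 12 choices (1..12); each of the remaining 7 digits has 13 choices.
Total: 12 x 13^7.

Final answer: 752982204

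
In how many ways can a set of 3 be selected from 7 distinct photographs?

C(7,3) = 7!/(3! x (7-3)!).

Final answer: C(7,3) = 35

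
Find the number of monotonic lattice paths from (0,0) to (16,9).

Each path has 16 right steps and 9 up steps in some order (25 steps total).
Choose which 9 of the 25 steps are up: C(25,9).

Final answer: C(25,9) = 2042975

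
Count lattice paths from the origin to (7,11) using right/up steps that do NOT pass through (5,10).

Total paths to (7,11): C(18,11) = 31824.
Paths through (5,10): C(15,10) x C(3,1) = 9009.
Avoiding (5,10): 31824 - 9009.

Final answer: 22815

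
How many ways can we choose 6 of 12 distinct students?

C(12,6) = 12!/(6! x (12-6)!).

Final answer: C(12,6) = 924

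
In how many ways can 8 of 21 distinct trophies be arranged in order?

P(21,8) = 21!/(21-8)! = 21!/13!.

Final answer: P(21,8) = 8204716800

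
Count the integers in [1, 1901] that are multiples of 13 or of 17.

Multiples of 13: 146. Multiples of 17: 111. Of both (lcm=221): 8.
By inclusion-exclusion: 146 + 111 - 8.

Final answer: 249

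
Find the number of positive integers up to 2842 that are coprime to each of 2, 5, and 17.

|div by 2|=1421, |div by 5|=568, |div by 17|=167.
|div by 2&5|=284, |div by 2&17|=83, |div by 5&17|=33, |div by all|=16.
By inclusion-exclusion, divisible by at least one: 1421+568+167-284-83-33+16 = 1772.
Not divisible by any: 2842 - 1772.

Final answer: 1070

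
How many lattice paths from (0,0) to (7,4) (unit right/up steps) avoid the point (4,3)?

Total paths to (7,4): C(11,4) = 330.
Paths through (4,3): C(7,3) x C(4,1) = 140.
Avoiding (4,3): 330 - 140.

Final answer: 190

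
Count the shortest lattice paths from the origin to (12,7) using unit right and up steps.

Each path has 12 right steps and 7 up steps in some order (19 steps total).
Choose which 7 of the 19 steps are up: C(19,7).

Final answer: C(19,7) = 50388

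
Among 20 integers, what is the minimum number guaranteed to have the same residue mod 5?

There are 5 possible values for residue mod 5. With 20 integers and 5 categories, by pigeonhole: ceiling(20/5).

Final answer: 4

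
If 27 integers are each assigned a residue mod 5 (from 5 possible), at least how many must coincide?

There are 5 possible values for residue mod 5. With 27 integers and 5 categories, by pigeonhole: ceiling(27/5).

Final answer: 6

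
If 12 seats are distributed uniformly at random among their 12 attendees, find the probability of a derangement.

Derangements satisfy D(n) = (n-1)(D(n-1) + D(n-2)), starting from D(0)=1, D(1)=0.
Building up: D(2)=1, D(3)=2, D(4)=9, D(5)=44, D(6)=265, D(7)=1854, D(8)=14833, D(9)=133496, D(10)=1334961, D(11)=14684570, D(12)=176214841.
Total arrangements: 12! = 479001600.
Probability = D(12)/12! = 16019531/43545600.

Final answer: D(12)/12! = 176214841/479001600 = 0.367879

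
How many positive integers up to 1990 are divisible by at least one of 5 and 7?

Multiples of 5: 398. Multiples of 7: 284. Of both (lcm=35): 56.
By inclusion-exclusion: 398 + 284 - 56.

Final answer: 626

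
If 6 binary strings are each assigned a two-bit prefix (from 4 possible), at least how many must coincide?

There are 4 possible values for two-bit prefix. With 6 binary strings and 4 categories, by pigeonhole: ceiling(6/4).

Final answer: 2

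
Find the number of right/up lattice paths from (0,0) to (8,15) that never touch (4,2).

Total paths to (8,15): C(23,15) = 490314.
Paths through (4,2): C(6,2) x C(17,13) = 35700.
Avoiding (4,2): 490314 - 35700.

Final answer: 454614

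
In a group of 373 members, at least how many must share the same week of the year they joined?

There are 52 possible values for week of the year they joined. With 373 members and 52 categories, by pigeonhole: ceiling(373/52).

Final answer: 8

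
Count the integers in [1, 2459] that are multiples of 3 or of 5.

Multiples of 3: 819. Multiples of 5: 491. Of both (lcm=15): 163.
By inclusion-exclusion: 819 + 491 - 163.

Final answer: 1147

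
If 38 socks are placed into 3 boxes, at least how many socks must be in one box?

By the pigeonhole principle: ceiling(38/3).

Final answer: 13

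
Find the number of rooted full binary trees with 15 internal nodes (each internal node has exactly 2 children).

This is a standard Catalan-number count: the answer is C_n. Here n = 15.
C_n = (2n)!/(n!(n+1)!), so C_{15} = 30!/(15! x 16!) = C(30,15)/16 = 155117520/16.

Final answer: C_{15} = 9694845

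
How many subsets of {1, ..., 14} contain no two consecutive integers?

Let a(n) count such subsets of {1, ..., n}. Either n is excluded (a(n-1) ways) or n is included, forcing n-1 out (a(n-2) ways), so a(n) = a(n-1) + a(n-2) with a(1)=2, a(2)=3.
Iterating the recurrence: a(1)=2, a(2)=3, a(3)=5, a(4)=8, a(5)=13, a(6)=21, a(7)=34, a(8)=55, a(9)=89, a(10)=144, a(11)=233, a(12)=377, a(13)=610, a(14)=987.

Final answer: 987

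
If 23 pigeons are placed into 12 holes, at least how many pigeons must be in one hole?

By the pigeonhole principle: ceiling(23/12).

Final answer: 2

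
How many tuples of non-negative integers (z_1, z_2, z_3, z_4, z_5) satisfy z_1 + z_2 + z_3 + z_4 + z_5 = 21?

Stars and bars with 21 stars and 4 bars:
C(21+5-1, 5-1) = C(25,4).

Final answer: C(25,4) = 12650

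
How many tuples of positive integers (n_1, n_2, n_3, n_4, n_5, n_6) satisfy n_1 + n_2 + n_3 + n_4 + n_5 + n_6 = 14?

Substitute n'_i = n_i - 1 (so n'_i >= 0). Then sum n'_i = 14 - 6 = 8.
Stars and bars: C(8+6-1, 6-1) = C(13,5).

Final answer: C(13,5) = 1287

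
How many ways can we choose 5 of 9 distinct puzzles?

C(9,5) = 9!/(5! x 4!).

Final answer: \binom{9}{5} = 126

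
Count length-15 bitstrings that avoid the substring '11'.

A valid string ends in 0 (append to any length-(n-1) valid string) or in 01 (append to any length-(n-2) valid string), so a(n) = a(n-1) + a(n-2) with a(1)=2, a(2)=3.
Building up term by term: a(1)=2, a(2)=3, a(3)=5, a(4)=8, a(5)=13, a(6)=21, a(7)=34, a(8)=55, a(9)=89, a(10)=144, a(11)=233, a(12)=377, a(13)=610, a(14)=987, a(15)=1597.

Final answer: 1597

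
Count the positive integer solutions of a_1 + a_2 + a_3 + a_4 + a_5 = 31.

Substitute a'_i = a_i - 1 (so a'_i >= 0). Then sum a'_i = 31 - 5 = 26.
Stars and bars: C(26+5-1, 5-1) = C(30,4).

Final answer: C(30,4) = 27405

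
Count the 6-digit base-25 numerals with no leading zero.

These are the integers in [25^5, 25^6), so the count is 25^6 - 25^5 = 24 x 25^5.

Final answer: 234375000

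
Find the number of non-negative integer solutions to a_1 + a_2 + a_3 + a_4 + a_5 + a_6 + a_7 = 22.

Stars and bars with 22 stars and 6 bars:
C(22+7-1, 7-1) = C(28,6).

Final answer: C(28,6) = 376740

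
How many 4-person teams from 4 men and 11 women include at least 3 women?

Sum over valid woman counts:
C(11,3)C(4,1) = 660
C(11,4)C(4,0) = 330
Total: 660 + 330.

Final answer: 990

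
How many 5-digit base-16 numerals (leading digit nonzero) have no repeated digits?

The leading digit has 15 choices (anything but zero); the next has 15 (anything but the first), then 14, and so on, one fewer each time.
Total: 15 x 15 x 14 x 13 x 12.

Final answer: 491400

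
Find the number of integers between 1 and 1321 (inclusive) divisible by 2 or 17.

Multiples of 2: 660. Multiples of 17: 77. Of both (lcm=34): 38.
By inclusion-exclusion: 660 + 77 - 38.

Final answer: 699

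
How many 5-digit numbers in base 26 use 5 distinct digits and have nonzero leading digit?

First digit: 25 (nonzero). Second: 25 (not first). Third: 24, etc.
Total: 25 x 25 x 24 x 23 x 22.

Final answer: 7590000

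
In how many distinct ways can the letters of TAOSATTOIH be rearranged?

Letters (A:2, H:1, I:1, O:2, S:1, T:3). Total letters: 10.
Permutations = 10!/(3! x 2! x 2!).

Final answer: 151200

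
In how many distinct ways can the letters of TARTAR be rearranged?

Letters (A:2, R:2, T:2). Total letters: 6.
Permutations = 6!/(2! x 2! x 2!).

Final answer: 90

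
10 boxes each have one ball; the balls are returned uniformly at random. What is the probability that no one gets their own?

Use the recurrence D(n) = (n-1)(D(n-1) + D(n-2)) with D(0)=1, D(1)=0.
Building up: D(2)=1, D(3)=2, D(4)=9, D(5)=44, D(6)=265, D(7)=1854, D(8)=14833, D(9)=133496, D(10)=1334961.
Total arrangements: 10! = 3628800.
Probability = D(10)/10! = 16481/44800.

Final answer: D(10)/10! = 1334961/3628800 = 0.367879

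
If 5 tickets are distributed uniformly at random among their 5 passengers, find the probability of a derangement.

D(n) = (n-1)(D(n-1) + D(n-2)), D(0)=1, D(1)=0.
Building up: D(2)=1, D(3)=2, D(4)=9, D(5)=44.
Total arrangements: 5! = 120.
Probability = D(5)/5! = 11/30.

Final answer: D(5)/5! = 44/120 = 0.366667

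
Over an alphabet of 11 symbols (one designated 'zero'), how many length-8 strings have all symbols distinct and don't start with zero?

First digit: 10 (nonzero). Second: 10 (not first). Third: 9, etc.
Total: 10 x 10 x 9 x 8 x 7 x 6 x 5 x 4.

Final answer: 6048000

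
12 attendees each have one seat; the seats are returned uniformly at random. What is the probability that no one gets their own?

Derangements satisfy D(n) = (n-1)(D(n-1) + D(n-2)), starting from D(0)=1, D(1)=0.
Building up: D(2)=1, D(3)=2, D(4)=9, D(5)=44, D(6)=265, D(7)=1854, D(8)=14833, D(9)=133496, D(10)=1334961, D(11)=14684570, D(12)=176214841.
Total arrangements: 12! = 479001600.
Probability = D(12)/12! = 16019531/43545600.

Final answer: D(12)/12! = 176214841/479001600 = 0.367879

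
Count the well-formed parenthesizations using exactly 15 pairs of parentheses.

This is counted by the nth Catalan number C_n. Here n = 15 (pairs).
C_n = C(2n,n) - C(2n,n+1), so C_{15} = C(30,15) - C(30,16) = 155117520 - 145422675.

Final answer: C_{15} = 9694845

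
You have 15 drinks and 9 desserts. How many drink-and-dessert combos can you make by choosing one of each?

By the multiplication principle: 15 x 9.

Final answer: 135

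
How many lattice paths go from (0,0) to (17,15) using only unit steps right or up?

Each path has 17 right steps and 15 up steps in some order (32 steps total).
Choose which 15 of the 32 steps are up: C(32,15).

Final answer: C(32,15) = 565722720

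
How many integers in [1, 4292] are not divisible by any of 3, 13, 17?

|div by 3|=1430, |div by 13|=330, |div by 17|=252.
|div by 3&13|=110, |div by 3&17|=84, |div by 13&17|=19, |div by all|=6.
By inclusion-exclusion, divisible by at least one: 1430+330+252-110-84-19+6 = 1805.
Not divisible by any: 4292 - 1805.

Final answer: 2487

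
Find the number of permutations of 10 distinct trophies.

The number of ways to arrange 10 distinct objects is 10!.

Final answer: 10! = 3628800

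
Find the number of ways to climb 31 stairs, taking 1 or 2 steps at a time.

Let f(n) be the number of climbs. Removing the last move (1 or 2 steps) gives f(n) = f(n-1) + f(n-2); base cases f(1)=1, f(2)=2.
Building up term by term: f(1)=1, f(2)=2, f(3)=3, f(4)=5, f(5)=8, f(6)=13, f(7)=21, f(8)=34, f(9)=55, f(10)=89, f(11)=144, f(12)=233, f(13)=377, f(14)=610, f(15)=987, f(16)=1597, f(17)=2584, f(18)=4181, f(19)=6765, f(20)=10946, f(21)=17711, f(22)=28657, f(23)=46368, f(24)=75025, f(25)=121393, f(26)=196418, f(27)=317811, f(28)=514229, f(29)=832040, f(30)=1346269, f(31)=2178309.

Final answer: 2178309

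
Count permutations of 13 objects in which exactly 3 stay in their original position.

Choose which 3 elements are fixed: C(13,3) = 286.
Derange the remaining 10 using D(j) = (j-1)(D(j-1) + D(j-2)), D(0)=1, D(1)=0: D(2)=1, D(3)=2, D(4)=9, D(5)=44, D(6)=265, D(7)=1854, D(8)=14833, D(9)=133496, D(10)=1334961.
Total: 286 x 1334961.

Final answer: C(13,3) D(10) = 381798846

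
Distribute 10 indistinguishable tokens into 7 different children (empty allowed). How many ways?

Stars and bars: C(n+k-1, k-1) = C(16,6).

Final answer: C(16,6) = 8008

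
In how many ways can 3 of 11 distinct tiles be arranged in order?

P(11,3) = 11!/(11-3)! = 11!/8!.

Final answer: P(11,3) = 990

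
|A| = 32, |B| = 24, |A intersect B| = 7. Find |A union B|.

|A union B| = |A| + |B| - |A intersect B| = 32 + 24 - 7.

Final answer: 49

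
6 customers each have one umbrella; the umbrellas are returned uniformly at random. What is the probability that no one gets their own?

D(n) = (n-1)(D(n-1) + D(n-2)), D(0)=1, D(1)=0.
Building up: D(2)=1, D(3)=2, D(4)=9, D(5)=44, D(6)=265.
Total arrangements: 6! = 720.
Probability = D(6)/6! = 53/144.

Final answer: D(6)/6! = 265/720 = 0.368056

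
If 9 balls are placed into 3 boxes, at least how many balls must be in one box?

By the pigeonhole principle: ceiling(9/3).

Final answer: 3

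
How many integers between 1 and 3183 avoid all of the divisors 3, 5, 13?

|div by 3|=1061, |div by 5|=636, |div by 13|=244.
|div by 3&5|=212, |div by 3&13|=81, |div by 5&13|=48, |div by all|=16.
By inclusion-exclusion, divisible by at least one: 1061+636+244-212-81-48+16 = 1616.
Not divisible by any: 3183 - 1616.

Final answer: 1567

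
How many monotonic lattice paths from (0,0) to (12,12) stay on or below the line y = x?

Total monotonic paths to (12,12): C(24,12) = 2704156.
Paths that cross above y=x (reflection bijection): C(24,13) = 2496144.
Valid Dyck paths: 2704156 - 2496144.
(This is the Catalan number C_{12}.)

Final answer: C_{12} = 208012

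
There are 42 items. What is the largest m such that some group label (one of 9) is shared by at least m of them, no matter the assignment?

There are 9 possible values for group label (one of 9). With 42 items and 9 categories, by pigeonhole: ceiling(42/9).

Final answer: 5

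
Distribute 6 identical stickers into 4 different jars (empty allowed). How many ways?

Stars and bars: C(n+k-1, k-1) = C(9,3).

Final answer: C(9,3) = 84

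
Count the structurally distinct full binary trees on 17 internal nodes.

This is a standard Catalan-number count: the answer is C_n. Here n = 17.
C_n = C(2n,n) - C(2n,n+1), so C_{17} = C(34,17) - C(34,18) = 2333606220 - 2203961430.

Final answer: C_{17} = 129644790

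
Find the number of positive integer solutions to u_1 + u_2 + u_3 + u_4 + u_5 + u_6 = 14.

Substitute u'_i = u_i - 1 (so u'_i >= 0). Then sum u'_i = 14 - 6 = 8.
Stars and bars: C(8+6-1, 6-1) = C(13,5).

Final answer: C(13,5) = 1287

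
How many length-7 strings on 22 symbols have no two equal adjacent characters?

Let g(n) count such strings. g(1) = 22, and each valid string of length n-1 extends in 21 ways (any symbol but the last), so g(n) = 21 g(n-1).
Total: g(7) = 22 x 21^6.

Final answer: 22 x 21^{6} = 1886854662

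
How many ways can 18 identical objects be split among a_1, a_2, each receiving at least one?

Substitute a'_i = a_i - 1 (so a'_i >= 0). Then sum a'_i = 18 - 2 = 16.
Stars and bars: C(16+2-1, 2-1) = C(17,1).

Final answer: C(17,1) = 17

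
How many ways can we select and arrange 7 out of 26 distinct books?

P(26,7) = 26!/(26-7)! = 26!/19!.

Final answer: P(26,7) = 3315312000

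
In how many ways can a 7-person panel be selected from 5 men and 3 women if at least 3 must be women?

Sum over valid woman counts:
C(3,3)C(5,4).

Final answer: 5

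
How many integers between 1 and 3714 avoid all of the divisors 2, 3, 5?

|div by 2|=1857, |div by 3|=1238, |div by 5|=742.
|div by 2&3|=619, |div by 2&5|=371, |div by 3&5|=247, |div by all|=123.
By inclusion-exclusion, divisible by at least one: 1857+1238+742-619-371-247+123 = 2723.
Not divisible by any: 3714 - 2723.

Final answer: 991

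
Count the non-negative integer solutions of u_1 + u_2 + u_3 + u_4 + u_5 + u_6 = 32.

Stars and bars with 32 stars and 5 bars:
C(32+6-1, 6-1) = C(37,5).

Final answer: C(37,5) = 435897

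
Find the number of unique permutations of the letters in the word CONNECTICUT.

Letters (C:3, E:1, I:1, N:2, O:1, T:2, U:1). Total letters: 11.
Permutations = 11!/(3! x 2! x 2!).

Final answer: 1663200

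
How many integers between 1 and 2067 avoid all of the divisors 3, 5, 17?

|div by 3|=689, |div by 5|=413, |div by 17|=121.
|div by 3&5|=137, |div by 3&17|=40, |div by 5&17|=24, |div by all|=8.
By inclusion-exclusion, divisible by at least one: 689+413+121-137-40-24+8 = 1030.
Not divisible by any: 2067 - 1030.

Final answer: 1037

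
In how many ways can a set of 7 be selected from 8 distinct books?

C(8,7) = 8!/(7! x (8-7)!).

Final answer: C(8,7) = 8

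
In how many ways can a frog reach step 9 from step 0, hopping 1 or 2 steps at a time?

Condition on the final move: it is a 1-step (f(n-1) ways to get there) or a 2-step (f(n-2) ways), so f(n) = f(n-1) + f(n-2), with f(1)=1, f(2)=2.
Iterating the recurrence: f(1)=1, f(2)=2, f(3)=3, f(4)=5, f(5)=8, f(6)=13, f(7)=21, f(8)=34, f(9)=55.

Final answer: 55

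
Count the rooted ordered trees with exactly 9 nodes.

This is a standard Catalan-number count: the answer is C_n. Here n = 9 - 1 = 8.
C_n = C(2n,n)/(n+1), so C_{8} = C(16,8)/9 = 12870/9.

Final answer: C_{8} = 1430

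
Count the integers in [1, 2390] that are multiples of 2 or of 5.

Multiples of 2: 1195. Multiples of 5: 478. Of both (lcm=10): 239.
By inclusion-exclusion: 1195 + 478 - 239.

Final answer: 1434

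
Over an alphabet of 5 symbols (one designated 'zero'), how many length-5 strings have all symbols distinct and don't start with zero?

First digit: 4 (nonzero). Second: 4 (not first). Third: 3, etc.
Total: 4 x 4 x 3 x 2 x 1.

Final answer: 96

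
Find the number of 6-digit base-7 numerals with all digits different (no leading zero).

First digit: 6 (nonzero). Second: 6 (not first). Third: 5, etc.
Total: 6 x 6 x 5 x 4 x 3 x 2.

Final answer: 4320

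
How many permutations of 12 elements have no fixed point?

D(n) = (n-1)(D(n-1) + D(n-2)), D(0)=1, D(1)=0.
D(2) = 1 x (0 + 1) = 1
D(3) = 2 x (1 + 0) = 2
D(4) = 3 x (2 + 1) = 9
D(5) = 4 x (9 + 2) = 44
D(6) = 5 x (44 + 9) = 265
D(7) = 6 x (265 + 44) = 1854
D(8) = 7 x (1854 + 265) = 14833
D(9) = 8 x (14833 + 1854) = 133496
D(10) = 9 x (133496 + 14833) = 1334961
D(11) = 10 x (1334961 + 133496) = 14684570
D(12) = 11 x (D(11) + D(10)) = 11 x (14684570 + 1334961)

Final answer: D(12) = 176214841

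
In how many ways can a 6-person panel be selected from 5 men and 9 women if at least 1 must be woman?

Sum over valid woman counts:
C(9,1)C(5,5) = 9
C(9,2)C(5,4) = 180
C(9,3)C(5,3) = 840
C(9,4)C(5,2) = 1260
C(9,5)C(5,1) = 630
C(9,6)C(5,0) = 84
Total: 9 + 180 + 840 + 1260 + 630 + 84.

Final answer: 3003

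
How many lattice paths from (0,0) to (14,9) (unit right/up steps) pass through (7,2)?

Paths (0,0)->(7,2): C(9,2) = 36.
Paths (7,2)->(14,9): C(14,7) = 3432.
By multiplication principle: 36 x 3432.

Final answer: 123552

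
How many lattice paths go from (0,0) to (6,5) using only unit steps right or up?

Each path has 6 right steps and 5 up steps in some order (11 steps total).
Choose which 5 of the 11 steps are up: C(11,5).

Final answer: C(11,5) = 462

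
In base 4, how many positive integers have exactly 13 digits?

Leading digit: 3 options (nonzero). Other 12 digit(s): 4 options each.
Total: 3 x 4^12.

Final answer: 50331648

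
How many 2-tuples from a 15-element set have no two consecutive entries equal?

First character: 15 choices. Each subsequent: 14 choices (must differ from the previous one).
Total: 15 x 14^1.

Final answer: 15 x 14^{1} = 210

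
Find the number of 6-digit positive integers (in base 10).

These are the integers in [10^5, 10^6), so the count is 10^6 - 10^5 = 9 x 10^5.

Final answer: 900000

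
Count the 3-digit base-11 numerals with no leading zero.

Leading digit: 10 options (nonzero). Other 2 digit(s): 11 options each.
Total: 10 x 11^2.

Final answer: 1210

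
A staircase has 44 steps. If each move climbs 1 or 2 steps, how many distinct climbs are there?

Let f(n) be the number of climbs. Removing the last move (1 or 2 steps) gives f(n) = f(n-1) + f(n-2); base cases f(1)=1, f(2)=2.
Computing successive values: f(1)=1, f(2)=2, f(3)=3, f(4)=5, f(5)=8, f(6)=13, f(7)=21, f(8)=34, f(9)=55, f(10)=89, f(11)=144, f(12)=233, f(13)=377, f(14)=610, f(15)=987, f(16)=1597, f(17)=2584, f(18)=4181, f(19)=6765, f(20)=10946, f(21)=17711, f(22)=28657, f(23)=46368, f(24)=75025, f(25)=121393, f(26)=196418, f(27)=317811, f(28)=514229, f(29)=832040, f(30)=1346269, f(31)=2178309, f(32)=3524578, f(33)=5702887, f(34)=9227465, f(35)=14930352, f(36)=24157817, f(37)=39088169, f(38)=63245986, f(39)=102334155, f(40)=165580141, f(41)=267914296, f(42)=433494437, f(43)=701408733, f(44)=1134903170.

Final answer: 1134903170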